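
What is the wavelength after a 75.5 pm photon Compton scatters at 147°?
79.9612 pm

Using the Compton scattering formula:
λ' = λ + Δλ = λ + λ_C(1 - cos θ)

Given:
- Initial wavelength λ = 75.5 pm
- Scattering angle θ = 147°
- Compton wavelength λ_C ≈ 2.4263 pm

Calculate the shift:
Δλ = 2.4263 × (1 - cos(147°))
Δλ = 2.4263 × 1.8387
Δλ = 4.4612 pm

Final wavelength:
λ' = 75.5 + 4.4612 = 79.9612 pm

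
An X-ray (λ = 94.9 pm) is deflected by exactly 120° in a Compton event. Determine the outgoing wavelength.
98.5395 pm

Using the Compton formula: λ' = λ + λ_C(1 − cos θ)

For θ = 120°, cos θ = -1/2 (exact) = -0.5000, so:
1 − cos 120° = 1 − (-1/2) = 1.5000

Δλ = λ_C × 1.5000 = 2.4263 × 1.5000 = 3.6395 pm

λ' = 94.9 + 3.6395 = 98.5395 pm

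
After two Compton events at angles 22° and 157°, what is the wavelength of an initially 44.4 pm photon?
49.2364 pm

Apply Compton shift twice:

First scattering at θ₁ = 22°:
Δλ₁ = λ_C(1 - cos(22°))
Δλ₁ = 2.4263 × 0.0728
Δλ₁ = 0.1767 pm

After first scattering:
λ₁ = 44.4 + 0.1767 = 44.5767 pm

Second scattering at θ₂ = 157°:
Δλ₂ = λ_C(1 - cos(157°))
Δλ₂ = 2.4263 × 1.9205
Δλ₂ = 4.6597 pm

Final wavelength:
λ₂ = 44.5767 + 4.6597 = 49.2364 pm

Total shift: Δλ_total = 0.1767 + 4.6597 = 4.8364 pm

(Intermediate values are shown rounded; full precision is carried through to the final answer.)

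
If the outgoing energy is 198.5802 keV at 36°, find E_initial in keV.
214.5000 keV

Convert final energy to wavelength (hc ≈ 1239.842 keV·pm):
λ' = hc/E' = 1239.842 / 198.5802 = 6.2435 pm

Calculate the Compton shift:
Δλ = λ_C(1 - cos(36°))
Δλ = 2.4263 × (1 - cos(36°))
Δλ = 0.4634 pm

Initial wavelength:
λ = λ' - Δλ = 6.2435 - 0.4634 = 5.7801 pm

Initial energy:
E = hc/λ = 1239.842 / 5.7801 = 214.5000 keV

(Intermediate values are shown rounded; full precision is carried through to the final answer.)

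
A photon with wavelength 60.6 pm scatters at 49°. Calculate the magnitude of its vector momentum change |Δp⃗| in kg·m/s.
9.0080e-24 kg·m/s

Photon momentum magnitude is p = h/λ.

Initial momentum:
p₀ = h/λ = 6.6261e-34/6.0600e-11 = 1.0934e-23 kg·m/s

After scattering:
λ' = λ + Δλ = 60.6 + 0.8345 = 61.4345 pm
p' = h/λ' = 6.6261e-34/6.1435e-11 = 1.0786e-23 kg·m/s

Momentum is a vector; the scattered photon's direction makes angle θ = 49° with the incident direction. The magnitude of the vector change Δp⃗ = p⃗₀ − p⃗' is found from the law of cosines:
|Δp⃗|² = p₀² + p'² − 2p₀p'cos θ
|Δp⃗|² = (1.0934e-23)² + (1.0786e-23)² − 2·1.0934e-23·1.0786e-23·cos(49°)
|Δp⃗| = 9.0080e-24 kg·m/s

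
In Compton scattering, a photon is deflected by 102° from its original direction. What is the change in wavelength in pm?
2.9308 pm

Using the Compton scattering formula:
Δλ = λ_C(1 - cos θ)

where λ_C = h/(m_e·c) ≈ 2.4263 pm is the Compton wavelength of an electron.

For θ = 102°:
cos(102°) = -0.2079
1 - cos(102°) = 1.2079

Δλ = 2.4263 × 1.2079
Δλ = 2.9308 pm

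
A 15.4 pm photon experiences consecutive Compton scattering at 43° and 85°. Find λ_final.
18.2667 pm

Apply Compton shift twice:

First scattering at θ₁ = 43°:
Δλ₁ = λ_C(1 - cos(43°))
Δλ₁ = 2.4263 × 0.2686
Δλ₁ = 0.6518 pm

After first scattering:
λ₁ = 15.4 + 0.6518 = 16.0518 pm

Second scattering at θ₂ = 85°:
Δλ₂ = λ_C(1 - cos(85°))
Δλ₂ = 2.4263 × 0.9128
Δλ₂ = 2.2148 pm

Final wavelength:
λ₂ = 16.0518 + 2.2148 = 18.2667 pm

Total shift: Δλ_total = 0.6518 + 2.2148 = 2.8667 pm

(Intermediate values are shown rounded; full precision is carried through to the final answer.)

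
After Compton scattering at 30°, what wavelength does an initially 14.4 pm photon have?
14.7251 pm

Using the Compton formula: λ' = λ + λ_C(1 − cos θ)

For θ = 30°, cos θ = √3/2 (exact) ≈ 0.8660, so:
1 − cos 30° = 1 − (√3/2) ≈ 0.1340

Δλ = λ_C × 0.1340 = 2.4263 × 0.1340 = 0.3251 pm

λ' = 14.4 + 0.3251 = 14.7251 pm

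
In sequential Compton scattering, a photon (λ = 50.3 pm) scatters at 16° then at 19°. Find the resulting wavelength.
50.5262 pm

Apply Compton shift twice:

First scattering at θ₁ = 16°:
Δλ₁ = λ_C(1 - cos(16°))
Δλ₁ = 2.4263 × 0.0387
Δλ₁ = 0.0940 pm

After first scattering:
λ₁ = 50.3 + 0.0940 = 50.3940 pm

Second scattering at θ₂ = 19°:
Δλ₂ = λ_C(1 - cos(19°))
Δλ₂ = 2.4263 × 0.0545
Δλ₂ = 0.1322 pm

Final wavelength:
λ₂ = 50.3940 + 0.1322 = 50.5262 pm

Total shift: Δλ_total = 0.0940 + 0.1322 = 0.2262 pm

(Intermediate values are shown rounded; full precision is carried through to the final answer.)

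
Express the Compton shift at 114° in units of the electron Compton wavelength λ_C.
1.4067 λ_C

The Compton shift formula is:
Δλ = λ_C(1 - cos θ)

Dividing both sides by λ_C:
Δλ/λ_C = 1 - cos θ

For θ = 114°:
Δλ/λ_C = 1 - cos(114°)
Δλ/λ_C = 1 - -0.4067
Δλ/λ_C = 1.4067

This means the shift is 1.4067 × λ_C = 3.4132 pm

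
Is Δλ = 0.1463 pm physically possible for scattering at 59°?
No, inconsistent

Calculate the expected shift for θ = 59°:

Δλ_expected = λ_C(1 - cos(59°))
Δλ_expected = 2.4263 × (1 - cos(59°))
Δλ_expected = 2.4263 × 0.4850
Δλ_expected = 1.1767 pm

Given shift: 0.1463 pm
Expected shift: 1.1767 pm
Difference: 1.0303 pm

The values do not match. The given shift corresponds to θ ≈ 20.0°, not 59°.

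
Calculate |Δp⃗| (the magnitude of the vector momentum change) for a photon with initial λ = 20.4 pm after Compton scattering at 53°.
2.8361e-23 kg·m/s

Photon momentum magnitude is p = h/λ.

Initial momentum:
p₀ = h/λ = 6.6261e-34/2.0400e-11 = 3.2481e-23 kg·m/s

After scattering:
λ' = λ + Δλ = 20.4 + 0.9661 = 21.3661 pm
p' = h/λ' = 6.6261e-34/2.1366e-11 = 3.1012e-23 kg·m/s

Momentum is a vector; the scattered photon's direction makes angle θ = 53° with the incident direction. The magnitude of the vector change Δp⃗ = p⃗₀ − p⃗' is found from the law of cosines:
|Δp⃗|² = p₀² + p'² − 2p₀p'cos θ
|Δp⃗|² = (3.2481e-23)² + (3.1012e-23)² − 2·3.2481e-23·3.1012e-23·cos(53°)
|Δp⃗| = 2.8361e-23 kg·m/s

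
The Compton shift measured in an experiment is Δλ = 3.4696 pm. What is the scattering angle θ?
115.47°

From the Compton formula Δλ = λ_C(1 - cos θ), we can solve for θ:

cos θ = 1 - Δλ/λ_C

Given:
- Δλ = 3.4696 pm
- λ_C = h/(m_e·c) ≈ 2.42631024 pm

cos θ = 1 - 3.4696/2.42631024
cos θ = 1 - 1.429990
cos θ = -0.429990

θ = arccos(-0.429990)
θ = 115.47°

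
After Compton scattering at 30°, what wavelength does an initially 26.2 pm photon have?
26.5251 pm

Using the Compton formula: λ' = λ + λ_C(1 − cos θ)

For θ = 30°, cos θ = √3/2 (exact) ≈ 0.8660, so:
1 − cos 30° = 1 − (√3/2) ≈ 0.1340

Δλ = λ_C × 0.1340 = 2.4263 × 0.1340 = 0.3251 pm

λ' = 26.2 + 0.3251 = 26.5251 pm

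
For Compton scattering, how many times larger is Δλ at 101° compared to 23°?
101° produces the larger shift by a factor of 14.980

Calculate both shifts using Δλ = λ_C(1 - cos θ):

For θ₁ = 23°:
Δλ₁ = 2.4263 × (1 - cos(23°))
Δλ₁ = 2.4263 × 0.0795
Δλ₁ = 0.1929 pm

For θ₂ = 101°:
Δλ₂ = 2.4263 × (1 - cos(101°))
Δλ₂ = 2.4263 × 1.1908
Δλ₂ = 2.8893 pm

The 101° angle produces the larger shift.
Ratio: 2.8893/0.1929 = 14.980

(Intermediate values are shown rounded; full precision is carried through to the final answer.)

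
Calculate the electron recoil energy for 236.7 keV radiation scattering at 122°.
98.1716 keV

By energy conservation: K_e = E_initial - E_final

First find the scattered photon energy:
Initial wavelength: λ = hc/E = 5.2380 pm
Compton shift: Δλ = λ_C(1 - cos(122°)) = 3.7121 pm
Final wavelength: λ' = 5.2380 + 3.7121 = 8.9501 pm
Final photon energy: E' = hc/λ' = 138.5284 keV

Electron kinetic energy:
K_e = E - E' = 236.7000 - 138.5284 = 98.1716 keV

(Intermediate values are shown rounded; full precision is carried through to the final answer.)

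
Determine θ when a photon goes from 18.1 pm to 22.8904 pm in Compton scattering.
167.00°

First find the wavelength shift:
Δλ = λ' - λ = 22.8904 - 18.1 = 4.7904 pm

Using Δλ = λ_C(1 - cos θ), with λ_C = h/(m_e·c) ≈ 2.42631024 pm:
cos θ = 1 - Δλ/λ_C
cos θ = 1 - 4.7904/2.42631024
cos θ = -0.974356

θ = arccos(-0.974356)
θ = 167.00°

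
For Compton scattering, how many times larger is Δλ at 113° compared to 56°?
113° produces the larger shift by a factor of 3.155

Calculate both shifts using Δλ = λ_C(1 - cos θ):

For θ₁ = 56°:
Δλ₁ = 2.4263 × (1 - cos(56°))
Δλ₁ = 2.4263 × 0.4408
Δλ₁ = 1.0695 pm

For θ₂ = 113°:
Δλ₂ = 2.4263 × (1 - cos(113°))
Δλ₂ = 2.4263 × 1.3907
Δλ₂ = 3.3743 pm

The 113° angle produces the larger shift.
Ratio: 3.3743/1.0695 = 3.155

(Intermediate values are shown rounded; full precision is carried through to the final answer.)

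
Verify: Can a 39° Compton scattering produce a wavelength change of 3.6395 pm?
No, inconsistent

Calculate the expected shift for θ = 39°:

Δλ_expected = λ_C(1 - cos(39°))
Δλ_expected = 2.4263 × (1 - cos(39°))
Δλ_expected = 2.4263 × 0.2229
Δλ_expected = 0.5407 pm

Given shift: 3.6395 pm
Expected shift: 0.5407 pm
Difference: 3.0988 pm

The values do not match. The given shift corresponds to θ ≈ 120.0°, not 39°.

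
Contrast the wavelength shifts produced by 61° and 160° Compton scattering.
160° produces the larger shift by a factor of 3.765

Calculate both shifts using Δλ = λ_C(1 - cos θ):

For θ₁ = 61°:
Δλ₁ = 2.4263 × (1 - cos(61°))
Δλ₁ = 2.4263 × 0.5152
Δλ₁ = 1.2500 pm

For θ₂ = 160°:
Δλ₂ = 2.4263 × (1 - cos(160°))
Δλ₂ = 2.4263 × 1.9397
Δλ₂ = 4.7063 pm

The 160° angle produces the larger shift.
Ratio: 4.7063/1.2500 = 3.765

(Intermediate values are shown rounded; full precision is carried through to the final answer.)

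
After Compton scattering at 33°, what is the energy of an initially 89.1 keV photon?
86.6622 keV

First convert energy to wavelength:
λ = hc/E, with hc ≈ 1239.842 keV·pm (i.e. 1239.842 eV·nm)

For E = 89.1 keV = 89100 eV:
λ = 1239.842 keV·pm / 89.1 keV
λ = 13.9152 pm

Calculate the Compton shift:
Δλ = λ_C(1 - cos(33°)) = 2.4263 × 0.1613
Δλ = 0.3914 pm

Final wavelength:
λ' = 13.9152 + 0.3914 = 14.3066 pm

Final energy:
E' = hc/λ' = 1239.842 / 14.3066 = 86.6622 keV

(Intermediate values are shown rounded; full precision is carried through to the final answer.)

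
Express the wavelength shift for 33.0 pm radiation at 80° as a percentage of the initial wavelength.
6.0757%

Calculate the Compton shift:
Δλ = λ_C(1 - cos(80°))
Δλ = 2.4263 × (1 - cos(80°))
Δλ = 2.4263 × 0.8264
Δλ = 2.0050 pm

Percentage change:
(Δλ/λ₀) × 100 = (2.0050/33.0) × 100
= 6.0757%

(Intermediate values are shown rounded; full precision is carried through to the final answer.)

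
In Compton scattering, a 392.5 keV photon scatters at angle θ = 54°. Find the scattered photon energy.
298.1110 keV

First convert energy to wavelength:
λ = hc/E, with hc ≈ 1239.842 keV·pm (i.e. 1239.842 eV·nm)

For E = 392.5 keV = 392500 eV:
λ = 1239.842 keV·pm / 392.5 keV
λ = 3.1588 pm

Calculate the Compton shift:
Δλ = λ_C(1 - cos(54°)) = 2.4263 × 0.4122
Δλ = 1.0002 pm

Final wavelength:
λ' = 3.1588 + 1.0002 = 4.1590 pm

Final energy:
E' = hc/λ' = 1239.842 / 4.1590 = 298.1110 keV

(Intermediate values are shown rounded; full precision is carried through to the final answer.)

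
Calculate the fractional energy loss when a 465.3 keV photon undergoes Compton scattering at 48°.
0.2315 (or 23.15%)

Calculate initial and final photon energies:

Initial: E₀ = 465.3 keV → λ₀ = 2.6646 pm
Compton shift: Δλ = 0.8028 pm
Final wavelength: λ' = 3.4674 pm
Final energy: E' = 357.5711 keV

Fractional energy loss:
(E₀ - E')/E₀ = (465.3000 - 357.5711)/465.3000
= 107.7289/465.3000
= 0.2315
= 23.15%

(Intermediate values are shown rounded; full precision is carried through to the final answer.)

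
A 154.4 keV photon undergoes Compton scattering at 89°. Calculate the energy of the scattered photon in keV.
119.0550 keV

First convert energy to wavelength:
λ = hc/E, with hc ≈ 1239.842 keV·pm (i.e. 1239.842 eV·nm)

For E = 154.4 keV = 154400 eV:
λ = 1239.842 keV·pm / 154.4 keV
λ = 8.0301 pm

Calculate the Compton shift:
Δλ = λ_C(1 - cos(89°)) = 2.4263 × 0.9825
Δλ = 2.3840 pm

Final wavelength:
λ' = 8.0301 + 2.3840 = 10.4140 pm

Final energy:
E' = hc/λ' = 1239.842 / 10.4140 = 119.0550 keV

(Intermediate values are shown rounded; full precision is carried through to the final answer.)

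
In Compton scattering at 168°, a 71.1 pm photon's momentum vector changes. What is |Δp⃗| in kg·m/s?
1.7951e-23 kg·m/s

Photon momentum magnitude is p = h/λ.

Initial momentum:
p₀ = h/λ = 6.6261e-34/7.1100e-11 = 9.3194e-24 kg·m/s

After scattering:
λ' = λ + Δλ = 71.1 + 4.7996 = 75.8996 pm
p' = h/λ' = 6.6261e-34/7.5900e-11 = 8.7300e-24 kg·m/s

Momentum is a vector; the scattered photon's direction makes angle θ = 168° with the incident direction. The magnitude of the vector change Δp⃗ = p⃗₀ − p⃗' is found from the law of cosines:
|Δp⃗|² = p₀² + p'² − 2p₀p'cos θ
|Δp⃗|² = (9.3194e-24)² + (8.7300e-24)² − 2·9.3194e-24·8.7300e-24·cos(168°)
|Δp⃗| = 1.7951e-23 kg·m/s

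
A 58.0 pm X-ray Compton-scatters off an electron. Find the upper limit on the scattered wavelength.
62.8526 pm (at θ = 180°)

The Compton shift is Δλ = λ_C(1 − cos θ).

Since cos θ ranges from −1 to 1, the factor (1 − cos θ) ranges from 0 to 2; the maximum shift occurs at θ = 180° (backscattering):
Δλ_max = 2λ_C = 2 × 2.4263 pm = 4.8526 pm

Maximum scattered wavelength:
λ'_max = λ₀ + Δλ_max = 58.0 + 4.8526 = 62.8526 pm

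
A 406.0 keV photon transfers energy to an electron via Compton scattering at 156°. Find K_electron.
244.9115 keV

By energy conservation: K_e = E_initial - E_final

First find the scattered photon energy:
Initial wavelength: λ = hc/E = 3.0538 pm
Compton shift: Δλ = λ_C(1 - cos(156°)) = 4.6429 pm
Final wavelength: λ' = 3.0538 + 4.6429 = 7.6967 pm
Final photon energy: E' = hc/λ' = 161.0885 keV

Electron kinetic energy:
K_e = E - E' = 406.0000 - 161.0885 = 244.9115 keV

(Intermediate values are shown rounded; full precision is carried through to the final answer.)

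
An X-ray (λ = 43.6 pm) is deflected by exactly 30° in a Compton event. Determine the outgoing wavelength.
43.9251 pm

Using the Compton formula: λ' = λ + λ_C(1 − cos θ)

For θ = 30°, cos θ = √3/2 (exact) ≈ 0.8660, so:
1 − cos 30° = 1 − (√3/2) ≈ 0.1340

Δλ = λ_C × 0.1340 = 2.4263 × 0.1340 = 0.3251 pm

λ' = 43.6 + 0.3251 = 43.9251 pm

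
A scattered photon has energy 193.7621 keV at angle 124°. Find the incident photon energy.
474.0002 keV

Convert final energy to wavelength (hc ≈ 1239.842 keV·pm):
λ' = hc/E' = 1239.842 / 193.7621 = 6.3988 pm

Calculate the Compton shift:
Δλ = λ_C(1 - cos(124°))
Δλ = 2.4263 × (1 - cos(124°))
Δλ = 3.7831 pm

Initial wavelength:
λ = λ' - Δλ = 6.3988 - 3.7831 = 2.6157 pm

Initial energy:
E = hc/λ = 1239.842 / 2.6157 = 474.0002 keV

(Intermediate values are shown rounded; full precision is carried through to the final answer.)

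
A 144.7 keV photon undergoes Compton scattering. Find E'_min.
92.3809 keV (at θ = 180°)

The scattered photon has minimum energy when its wavelength is maximum, i.e., when the Compton shift Δλ = λ_C(1 − cos θ) is maximum. This occurs at θ = 180° (backscattering), giving Δλ_max = 2λ_C = 4.8526 pm.

Initial wavelength: λ₀ = hc/E₀ = 8.5684 pm
Maximum final wavelength: λ'_max = λ₀ + 2λ_C = 8.5684 + 4.8526 = 13.4210 pm
Minimum final energy: E'_min = hc/λ'_max = 92.3809 keV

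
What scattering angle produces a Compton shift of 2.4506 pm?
90.57°

From the Compton formula Δλ = λ_C(1 - cos θ), we can solve for θ:

cos θ = 1 - Δλ/λ_C

Given:
- Δλ = 2.4506 pm
- λ_C = h/(m_e·c) ≈ 2.42631024 pm

cos θ = 1 - 2.4506/2.42631024
cos θ = 1 - 1.010011
cos θ = -0.010011

θ = arccos(-0.010011)
θ = 90.57°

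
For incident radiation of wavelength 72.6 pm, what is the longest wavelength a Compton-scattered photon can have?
77.4526 pm (at θ = 180°)

The Compton shift is Δλ = λ_C(1 − cos θ).

Since cos θ ranges from −1 to 1, the factor (1 − cos θ) ranges from 0 to 2; the maximum shift occurs at θ = 180° (backscattering):
Δλ_max = 2λ_C = 2 × 2.4263 pm = 4.8526 pm

Maximum scattered wavelength:
λ'_max = λ₀ + Δλ_max = 72.6 + 4.8526 = 77.4526 pm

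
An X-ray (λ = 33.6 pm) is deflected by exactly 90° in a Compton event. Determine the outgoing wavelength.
36.0263 pm

Using the Compton formula: λ' = λ + λ_C(1 − cos θ)

For θ = 90°, cos θ = 0 (exact) = 0.0000, so:
1 − cos 90° = 1 − (0) = 1.0000

Δλ = λ_C × 1.0000 = 2.4263 × 1.0000 = 2.4263 pm

λ' = 33.6 + 2.4263 = 36.0263 pm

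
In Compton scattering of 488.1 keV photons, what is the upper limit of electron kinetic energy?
320.3897 keV

Maximum energy transfer occurs at θ = 180° (backscattering).

Initial photon: E₀ = 488.1 keV → λ₀ = 2.5401 pm

Maximum Compton shift (at 180°):
Δλ_max = 2λ_C = 2 × 2.4263 = 4.8526 pm

Final wavelength:
λ' = 2.5401 + 4.8526 = 7.3928 pm

Minimum photon energy (maximum energy to electron):
E'_min = hc/λ' = 167.7103 keV

Maximum electron kinetic energy:
K_max = E₀ - E'_min = 488.1000 - 167.7103 = 320.3897 keV

(Intermediate values are shown rounded; full precision is carried through to the final answer.)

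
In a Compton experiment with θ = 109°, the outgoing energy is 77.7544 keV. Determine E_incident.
97.4000 keV

Convert final energy to wavelength (hc ≈ 1239.842 keV·pm):
λ' = hc/E' = 1239.842 / 77.7544 = 15.9456 pm

Calculate the Compton shift:
Δλ = λ_C(1 - cos(109°))
Δλ = 2.4263 × (1 - cos(109°))
Δλ = 3.2162 pm

Initial wavelength:
λ = λ' - Δλ = 15.9456 - 3.2162 = 12.7294 pm

Initial energy:
E = hc/λ = 1239.842 / 12.7294 = 97.4000 keV

(Intermediate values are shown rounded; full precision is carried through to the final answer.)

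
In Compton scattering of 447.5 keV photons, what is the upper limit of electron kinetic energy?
284.8597 keV

Maximum energy transfer occurs at θ = 180° (backscattering).

Initial photon: E₀ = 447.5 keV → λ₀ = 2.7706 pm

Maximum Compton shift (at 180°):
Δλ_max = 2λ_C = 2 × 2.4263 = 4.8526 pm

Final wavelength:
λ' = 2.7706 + 4.8526 = 7.6232 pm

Minimum photon energy (maximum energy to electron):
E'_min = hc/λ' = 162.6403 keV

Maximum electron kinetic energy:
K_max = E₀ - E'_min = 447.5000 - 162.6403 = 284.8597 keV

(Intermediate values are shown rounded; full precision is carried through to the final answer.)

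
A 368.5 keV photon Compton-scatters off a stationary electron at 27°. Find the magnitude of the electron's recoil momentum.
8.9690e-23 kg·m/s

The electron is initially at rest, so by conservation of momentum:
p⃗_e = p⃗₀ − p⃗'  (incident photon momentum minus scattered photon momentum)

Photon momentum magnitudes (p = h/λ = E/c):
λ₀ = hc/E₀ = 3.3646 pm → p₀ = h/λ₀ = 1.9694e-22 kg·m/s
Δλ = λ_C(1 − cos 27°) = 0.2645 pm
λ' = 3.6290 pm → p' = h/λ' = 1.8259e-22 kg·m/s

The scattered photon makes angle θ = 27° with the incident direction, so by the law of cosines:
|p⃗_e|² = p₀² + p'² − 2p₀p'cos θ
|p⃗_e|² = (1.9694e-22)² + (1.8259e-22)² − 2·1.9694e-22·1.8259e-22·cos(27°)
|p⃗_e| = 8.9690e-23 kg·m/s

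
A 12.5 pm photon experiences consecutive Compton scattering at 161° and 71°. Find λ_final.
18.8568 pm

Apply Compton shift twice:

First scattering at θ₁ = 161°:
Δλ₁ = λ_C(1 - cos(161°))
Δλ₁ = 2.4263 × 1.9455
Δλ₁ = 4.7204 pm

After first scattering:
λ₁ = 12.5 + 4.7204 = 17.2204 pm

Second scattering at θ₂ = 71°:
Δλ₂ = λ_C(1 - cos(71°))
Δλ₂ = 2.4263 × 0.6744
Δλ₂ = 1.6364 pm

Final wavelength:
λ₂ = 17.2204 + 1.6364 = 18.8568 pm

Total shift: Δλ_total = 4.7204 + 1.6364 = 6.3568 pm

(Intermediate values are shown rounded; full precision is carried through to the final answer.)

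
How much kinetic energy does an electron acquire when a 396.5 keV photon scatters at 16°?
11.5703 keV

By energy conservation: K_e = E_initial - E_final

First find the scattered photon energy:
Initial wavelength: λ = hc/E = 3.1270 pm
Compton shift: Δλ = λ_C(1 - cos(16°)) = 0.0940 pm
Final wavelength: λ' = 3.1270 + 0.0940 = 3.2210 pm
Final photon energy: E' = hc/λ' = 384.9297 keV

Electron kinetic energy:
K_e = E - E' = 396.5000 - 384.9297 = 11.5703 keV

(Intermediate values are shown rounded; full precision is carried through to the final answer.)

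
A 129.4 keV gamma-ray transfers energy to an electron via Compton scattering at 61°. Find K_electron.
14.9335 keV

By energy conservation: K_e = E_initial - E_final

First find the scattered photon energy:
Initial wavelength: λ = hc/E = 9.5815 pm
Compton shift: Δλ = λ_C(1 - cos(61°)) = 1.2500 pm
Final wavelength: λ' = 9.5815 + 1.2500 = 10.8315 pm
Final photon energy: E' = hc/λ' = 114.4665 keV

Electron kinetic energy:
K_e = E - E' = 129.4000 - 114.4665 = 14.9335 keV

(Intermediate values are shown rounded; full precision is carried through to the final answer.)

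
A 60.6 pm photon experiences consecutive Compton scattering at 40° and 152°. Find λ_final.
65.7363 pm

Apply Compton shift twice:

First scattering at θ₁ = 40°:
Δλ₁ = λ_C(1 - cos(40°))
Δλ₁ = 2.4263 × 0.2340
Δλ₁ = 0.5676 pm

After first scattering:
λ₁ = 60.6 + 0.5676 = 61.1676 pm

Second scattering at θ₂ = 152°:
Δλ₂ = λ_C(1 - cos(152°))
Δλ₂ = 2.4263 × 1.8829
Δλ₂ = 4.5686 pm

Final wavelength:
λ₂ = 61.1676 + 4.5686 = 65.7363 pm

Total shift: Δλ_total = 0.5676 + 4.5686 = 5.1363 pm

(Intermediate values are shown rounded; full precision is carried through to the final answer.)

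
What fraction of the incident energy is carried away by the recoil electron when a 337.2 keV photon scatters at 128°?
0.5160 (or 51.60%)

Calculate initial and final photon energies:

Initial: E₀ = 337.2 keV → λ₀ = 3.6769 pm
Compton shift: Δλ = 3.9201 pm
Final wavelength: λ' = 7.5970 pm
Final energy: E' = 163.2022 keV

Fractional energy loss:
(E₀ - E')/E₀ = (337.2000 - 163.2022)/337.2000
= 173.9978/337.2000
= 0.5160
= 51.60%

(Intermediate values are shown rounded; full precision is carried through to the final answer.)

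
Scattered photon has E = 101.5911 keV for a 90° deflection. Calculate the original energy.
126.8001 keV

Convert final energy to wavelength (hc ≈ 1239.842 keV·pm):
λ' = hc/E' = 1239.842 / 101.5911 = 12.2042 pm

Calculate the Compton shift:
Δλ = λ_C(1 - cos(90°))
Δλ = 2.4263 × (1 - cos(90°))
Δλ = 2.4263 pm

Initial wavelength:
λ = λ' - Δλ = 12.2042 - 2.4263 = 9.7779 pm

Initial energy:
E = hc/λ = 1239.842 / 9.7779 = 126.8001 keV

(Intermediate values are shown rounded; full precision is carried through to the final answer.)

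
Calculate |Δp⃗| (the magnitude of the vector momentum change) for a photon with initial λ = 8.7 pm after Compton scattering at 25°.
3.2604e-23 kg·m/s

Photon momentum magnitude is p = h/λ.

Initial momentum:
p₀ = h/λ = 6.6261e-34/8.7000e-12 = 7.6162e-23 kg·m/s

After scattering:
λ' = λ + Δλ = 8.7 + 0.2273 = 8.9273 pm
p' = h/λ' = 6.6261e-34/8.9273e-12 = 7.4222e-23 kg·m/s

Momentum is a vector; the scattered photon's direction makes angle θ = 25° with the incident direction. The magnitude of the vector change Δp⃗ = p⃗₀ − p⃗' is found from the law of cosines:
|Δp⃗|² = p₀² + p'² − 2p₀p'cos θ
|Δp⃗|² = (7.6162e-23)² + (7.4222e-23)² − 2·7.6162e-23·7.4222e-23·cos(25°)
|Δp⃗| = 3.2604e-23 kg·m/s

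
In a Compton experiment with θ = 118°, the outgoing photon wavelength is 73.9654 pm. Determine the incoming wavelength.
70.4000 pm

From λ' = λ + Δλ, we have λ = λ' - Δλ

First calculate the Compton shift:
Δλ = λ_C(1 - cos θ)
Δλ = 2.4263 × (1 - cos(118°))
Δλ = 2.4263 × 1.4695
Δλ = 3.5654 pm

Initial wavelength:
λ = λ' - Δλ
λ = 73.9654 - 3.5654
λ = 70.4000 pm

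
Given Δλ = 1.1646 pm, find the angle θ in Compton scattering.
58.67°

From the Compton formula Δλ = λ_C(1 - cos θ), we can solve for θ:

cos θ = 1 - Δλ/λ_C

Given:
- Δλ = 1.1646 pm
- λ_C = h/(m_e·c) ≈ 2.42631024 pm

cos θ = 1 - 1.1646/2.42631024
cos θ = 1 - 0.479988
cos θ = 0.520012

θ = arccos(0.520012)
θ = 58.67°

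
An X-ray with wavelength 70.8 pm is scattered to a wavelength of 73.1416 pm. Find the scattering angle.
88.00°

First find the wavelength shift:
Δλ = λ' - λ = 73.1416 - 70.8 = 2.3416 pm

Using Δλ = λ_C(1 - cos θ), with λ_C = h/(m_e·c) ≈ 2.42631024 pm:
cos θ = 1 - Δλ/λ_C
cos θ = 1 - 2.3416/2.42631024
cos θ = 0.034913

θ = arccos(0.034913)
θ = 88.00°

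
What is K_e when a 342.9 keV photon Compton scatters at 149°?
190.2443 keV

By energy conservation: K_e = E_initial - E_final

First find the scattered photon energy:
Initial wavelength: λ = hc/E = 3.6158 pm
Compton shift: Δλ = λ_C(1 - cos(149°)) = 4.5061 pm
Final wavelength: λ' = 3.6158 + 4.5061 = 8.1218 pm
Final photon energy: E' = hc/λ' = 152.6557 keV

Electron kinetic energy:
K_e = E - E' = 342.9000 - 152.6557 = 190.2443 keV

(Intermediate values are shown rounded; full precision is carried through to the final answer.)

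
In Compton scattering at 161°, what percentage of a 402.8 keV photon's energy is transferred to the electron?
0.6053 (or 60.53%)

Calculate initial and final photon energies:

Initial: E₀ = 402.8 keV → λ₀ = 3.0781 pm
Compton shift: Δλ = 4.7204 pm
Final wavelength: λ' = 7.7985 pm
Final energy: E' = 158.9849 keV

Fractional energy loss:
(E₀ - E')/E₀ = (402.8000 - 158.9849)/402.8000
= 243.8151/402.8000
= 0.6053
= 60.53%

(Intermediate values are shown rounded; full precision is carried through to the final answer.)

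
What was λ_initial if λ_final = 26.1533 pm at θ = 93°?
23.6000 pm

From λ' = λ + Δλ, we have λ = λ' - Δλ

First calculate the Compton shift:
Δλ = λ_C(1 - cos θ)
Δλ = 2.4263 × (1 - cos(93°))
Δλ = 2.4263 × 1.0523
Δλ = 2.5533 pm

Initial wavelength:
λ = λ' - Δλ
λ = 26.1533 - 2.5533
λ = 23.6000 pm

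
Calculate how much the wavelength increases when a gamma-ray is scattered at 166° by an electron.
4.7805 pm

Using the Compton scattering formula:
Δλ = λ_C(1 - cos θ)

where λ_C = h/(m_e·c) ≈ 2.4263 pm is the Compton wavelength of an electron.

For θ = 166°:
cos(166°) = -0.9703
1 - cos(166°) = 1.9703

Δλ = 2.4263 × 1.9703
Δλ = 4.7805 pm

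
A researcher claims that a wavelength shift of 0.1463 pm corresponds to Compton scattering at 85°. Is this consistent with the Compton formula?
No, inconsistent

Calculate the expected shift for θ = 85°:

Δλ_expected = λ_C(1 - cos(85°))
Δλ_expected = 2.4263 × (1 - cos(85°))
Δλ_expected = 2.4263 × 0.9128
Δλ_expected = 2.2148 pm

Given shift: 0.1463 pm
Expected shift: 2.2148 pm
Difference: 2.0685 pm

The values do not match. The given shift corresponds to θ ≈ 20.0°, not 85°.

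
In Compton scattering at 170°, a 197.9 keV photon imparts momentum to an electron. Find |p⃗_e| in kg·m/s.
1.6498e-22 kg·m/s

The electron is initially at rest, so by conservation of momentum:
p⃗_e = p⃗₀ − p⃗'  (incident photon momentum minus scattered photon momentum)

Photon momentum magnitudes (p = h/λ = E/c):
λ₀ = hc/E₀ = 6.2650 pm → p₀ = h/λ₀ = 1.0576e-22 kg·m/s
Δλ = λ_C(1 − cos 170°) = 4.8158 pm
λ' = 11.0808 pm → p' = h/λ' = 5.9798e-23 kg·m/s

The scattered photon makes angle θ = 170° with the incident direction, so by the law of cosines:
|p⃗_e|² = p₀² + p'² − 2p₀p'cos θ
|p⃗_e|² = (1.0576e-22)² + (5.9798e-23)² − 2·1.0576e-22·5.9798e-23·cos(170°)
|p⃗_e| = 1.6498e-22 kg·m/s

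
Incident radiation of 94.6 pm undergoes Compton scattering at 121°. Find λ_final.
98.2760 pm

Using the Compton scattering formula:
λ' = λ + Δλ = λ + λ_C(1 - cos θ)

Given:
- Initial wavelength λ = 94.6 pm
- Scattering angle θ = 121°
- Compton wavelength λ_C ≈ 2.4263 pm

Calculate the shift:
Δλ = 2.4263 × (1 - cos(121°))
Δλ = 2.4263 × 1.5150
Δλ = 3.6760 pm

Final wavelength:
λ' = 94.6 + 3.6760 = 98.2760 pm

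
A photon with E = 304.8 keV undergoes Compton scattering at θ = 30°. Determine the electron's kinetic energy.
22.5550 keV

By energy conservation: K_e = E_initial - E_final

First find the scattered photon energy:
Initial wavelength: λ = hc/E = 4.0677 pm
Compton shift: Δλ = λ_C(1 - cos(30°)) = 0.3251 pm
Final wavelength: λ' = 4.0677 + 0.3251 = 4.3928 pm
Final photon energy: E' = hc/λ' = 282.2450 keV

Electron kinetic energy:
K_e = E - E' = 304.8000 - 282.2450 = 22.5550 keV

(Intermediate values are shown rounded; full precision is carried through to the final answer.)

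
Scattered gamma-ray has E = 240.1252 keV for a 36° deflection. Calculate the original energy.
263.8001 keV

Convert final energy to wavelength (hc ≈ 1239.842 keV·pm):
λ' = hc/E' = 1239.842 / 240.1252 = 5.1633 pm

Calculate the Compton shift:
Δλ = λ_C(1 - cos(36°))
Δλ = 2.4263 × (1 - cos(36°))
Δλ = 0.4634 pm

Initial wavelength:
λ = λ' - Δλ = 5.1633 - 0.4634 = 4.6999 pm

Initial energy:
E = hc/λ = 1239.842 / 4.6999 = 263.8001 keV

(Intermediate values are shown rounded; full precision is carried through to the final answer.)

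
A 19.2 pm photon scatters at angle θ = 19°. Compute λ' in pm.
19.3322 pm

Using the Compton scattering formula:
λ' = λ + Δλ = λ + λ_C(1 - cos θ)

Given:
- Initial wavelength λ = 19.2 pm
- Scattering angle θ = 19°
- Compton wavelength λ_C ≈ 2.4263 pm

Calculate the shift:
Δλ = 2.4263 × (1 - cos(19°))
Δλ = 2.4263 × 0.0545
Δλ = 0.1322 pm

Final wavelength:
λ' = 19.2 + 0.1322 = 19.3322 pm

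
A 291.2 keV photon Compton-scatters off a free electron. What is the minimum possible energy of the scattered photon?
136.0920 keV (at θ = 180°)

The scattered photon has minimum energy when its wavelength is maximum, i.e., when the Compton shift Δλ = λ_C(1 − cos θ) is maximum. This occurs at θ = 180° (backscattering), giving Δλ_max = 2λ_C = 4.8526 pm.

Initial wavelength: λ₀ = hc/E₀ = 4.2577 pm
Maximum final wavelength: λ'_max = λ₀ + 2λ_C = 4.2577 + 4.8526 = 9.1103 pm
Minimum final energy: E'_min = hc/λ'_max = 136.0920 keV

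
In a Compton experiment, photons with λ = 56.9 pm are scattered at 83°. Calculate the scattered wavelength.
59.0306 pm

Using the Compton scattering formula:
λ' = λ + Δλ = λ + λ_C(1 - cos θ)

Given:
- Initial wavelength λ = 56.9 pm
- Scattering angle θ = 83°
- Compton wavelength λ_C ≈ 2.4263 pm

Calculate the shift:
Δλ = 2.4263 × (1 - cos(83°))
Δλ = 2.4263 × 0.8781
Δλ = 2.1306 pm

Final wavelength:
λ' = 56.9 + 2.1306 = 59.0306 pm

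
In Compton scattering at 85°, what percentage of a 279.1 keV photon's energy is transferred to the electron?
0.3327 (or 33.27%)

Calculate initial and final photon energies:

Initial: E₀ = 279.1 keV → λ₀ = 4.4423 pm
Compton shift: Δλ = 2.2148 pm
Final wavelength: λ' = 6.6571 pm
Final energy: E' = 186.2427 keV

Fractional energy loss:
(E₀ - E')/E₀ = (279.1000 - 186.2427)/279.1000
= 92.8573/279.1000
= 0.3327
= 33.27%

(Intermediate values are shown rounded; full precision is carried through to the final answer.)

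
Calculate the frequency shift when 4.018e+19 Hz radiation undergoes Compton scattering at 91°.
9.989e+18 Hz (decrease)

Convert frequency to wavelength (c = 299792458 m/s):
λ₀ = c/f₀ = 299792458/4.018e+19 = 7.4612359e-12 m = 7.4612 pm

Calculate Compton shift:
Δλ = λ_C(1 - cos(91°)) = 2.4687 pm

Final wavelength:
λ' = λ₀ + Δλ = 7.4612 + 2.4687 = 9.9299 pm

Final frequency:
f' = c/λ' = 299792458/9.9298911e-12 = 3.0190911e+19 Hz

Frequency shift (decrease):
Δf = f₀ - f' = 4.018e+19 - 3.0190911e+19 = 9.989e+18 Hz

(Intermediate values are shown rounded; full precision is carried through to the final answer.)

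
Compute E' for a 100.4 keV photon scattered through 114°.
78.6592 keV

First convert energy to wavelength:
λ = hc/E, with hc ≈ 1239.842 keV·pm (i.e. 1239.842 eV·nm)

For E = 100.4 keV = 100400 eV:
λ = 1239.842 keV·pm / 100.4 keV
λ = 12.3490 pm

Calculate the Compton shift:
Δλ = λ_C(1 - cos(114°)) = 2.4263 × 1.4067
Δλ = 3.4132 pm

Final wavelength:
λ' = 12.3490 + 3.4132 = 15.7622 pm

Final energy:
E' = hc/λ' = 1239.842 / 15.7622 = 78.6592 keV

(Intermediate values are shown rounded; full precision is carried through to the final answer.)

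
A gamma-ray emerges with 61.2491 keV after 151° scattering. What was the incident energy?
79.0000 keV

Convert final energy to wavelength (hc ≈ 1239.842 keV·pm):
λ' = hc/E' = 1239.842 / 61.2491 = 20.2426 pm

Calculate the Compton shift:
Δλ = λ_C(1 - cos(151°))
Δλ = 2.4263 × (1 - cos(151°))
Δλ = 4.5484 pm

Initial wavelength:
λ = λ' - Δλ = 20.2426 - 4.5484 = 15.6942 pm

Initial energy:
E = hc/λ = 1239.842 / 15.6942 = 79.0000 keV

(Intermediate values are shown rounded; full precision is carried through to the final answer.)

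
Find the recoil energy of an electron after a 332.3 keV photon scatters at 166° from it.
186.6357 keV

By energy conservation: K_e = E_initial - E_final

First find the scattered photon energy:
Initial wavelength: λ = hc/E = 3.7311 pm
Compton shift: Δλ = λ_C(1 - cos(166°)) = 4.7805 pm
Final wavelength: λ' = 3.7311 + 4.7805 = 8.5116 pm
Final photon energy: E' = hc/λ' = 145.6643 keV

Electron kinetic energy:
K_e = E - E' = 332.3000 - 145.6643 = 186.6357 keV

(Intermediate values are shown rounded; full precision is carried through to the final answer.)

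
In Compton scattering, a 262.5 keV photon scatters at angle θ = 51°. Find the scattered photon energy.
220.5108 keV

First convert energy to wavelength:
λ = hc/E, with hc ≈ 1239.842 keV·pm (i.e. 1239.842 eV·nm)

For E = 262.5 keV = 262500 eV:
λ = 1239.842 keV·pm / 262.5 keV
λ = 4.7232 pm

Calculate the Compton shift:
Δλ = λ_C(1 - cos(51°)) = 2.4263 × 0.3707
Δλ = 0.8994 pm

Final wavelength:
λ' = 4.7232 + 0.8994 = 5.6226 pm

Final energy:
E' = hc/λ' = 1239.842 / 5.6226 = 220.5108 keV

(Intermediate values are shown rounded; full precision is carried through to the final answer.)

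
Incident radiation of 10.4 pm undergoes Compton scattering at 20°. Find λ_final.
10.5463 pm

Using the Compton scattering formula:
λ' = λ + Δλ = λ + λ_C(1 - cos θ)

Given:
- Initial wavelength λ = 10.4 pm
- Scattering angle θ = 20°
- Compton wavelength λ_C ≈ 2.4263 pm

Calculate the shift:
Δλ = 2.4263 × (1 - cos(20°))
Δλ = 2.4263 × 0.0603
Δλ = 0.1463 pm

Final wavelength:
λ' = 10.4 + 0.1463 = 10.5463 pm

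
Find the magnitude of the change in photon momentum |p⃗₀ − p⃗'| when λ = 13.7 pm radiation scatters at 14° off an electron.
1.1760e-23 kg·m/s

Photon momentum magnitude is p = h/λ.

Initial momentum:
p₀ = h/λ = 6.6261e-34/1.3700e-11 = 4.8365e-23 kg·m/s

After scattering:
λ' = λ + Δλ = 13.7 + 0.0721 = 13.7721 pm
p' = h/λ' = 6.6261e-34/1.3772e-11 = 4.8112e-23 kg·m/s

Momentum is a vector; the scattered photon's direction makes angle θ = 14° with the incident direction. The magnitude of the vector change Δp⃗ = p⃗₀ − p⃗' is found from the law of cosines:
|Δp⃗|² = p₀² + p'² − 2p₀p'cos θ
|Δp⃗|² = (4.8365e-23)² + (4.8112e-23)² − 2·4.8365e-23·4.8112e-23·cos(14°)
|Δp⃗| = 1.1760e-23 kg·m/s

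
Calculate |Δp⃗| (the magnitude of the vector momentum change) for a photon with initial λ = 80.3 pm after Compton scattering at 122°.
1.4116e-23 kg·m/s

Photon momentum magnitude is p = h/λ.

Initial momentum:
p₀ = h/λ = 6.6261e-34/8.0300e-11 = 8.2516e-24 kg·m/s

After scattering:
λ' = λ + Δλ = 80.3 + 3.7121 = 84.0121 pm
p' = h/λ' = 6.6261e-34/8.4012e-11 = 7.8870e-24 kg·m/s

Momentum is a vector; the scattered photon's direction makes angle θ = 122° with the incident direction. The magnitude of the vector change Δp⃗ = p⃗₀ − p⃗' is found from the law of cosines:
|Δp⃗|² = p₀² + p'² − 2p₀p'cos θ
|Δp⃗|² = (8.2516e-24)² + (7.8870e-24)² − 2·8.2516e-24·7.8870e-24·cos(122°)
|Δp⃗| = 1.4116e-23 kg·m/s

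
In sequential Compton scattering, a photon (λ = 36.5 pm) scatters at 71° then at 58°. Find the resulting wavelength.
39.2769 pm

Apply Compton shift twice:

First scattering at θ₁ = 71°:
Δλ₁ = λ_C(1 - cos(71°))
Δλ₁ = 2.4263 × 0.6744
Δλ₁ = 1.6364 pm

After first scattering:
λ₁ = 36.5 + 1.6364 = 38.1364 pm

Second scattering at θ₂ = 58°:
Δλ₂ = λ_C(1 - cos(58°))
Δλ₂ = 2.4263 × 0.4701
Δλ₂ = 1.1406 pm

Final wavelength:
λ₂ = 38.1364 + 1.1406 = 39.2769 pm

Total shift: Δλ_total = 1.6364 + 1.1406 = 2.7769 pm

(Intermediate values are shown rounded; full precision is carried through to the final answer.)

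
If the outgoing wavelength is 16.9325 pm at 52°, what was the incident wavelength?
16.0000 pm

From λ' = λ + Δλ, we have λ = λ' - Δλ

First calculate the Compton shift:
Δλ = λ_C(1 - cos θ)
Δλ = 2.4263 × (1 - cos(52°))
Δλ = 2.4263 × 0.3843
Δλ = 0.9325 pm

Initial wavelength:
λ = λ' - Δλ
λ = 16.9325 - 0.9325
λ = 16.0000 pm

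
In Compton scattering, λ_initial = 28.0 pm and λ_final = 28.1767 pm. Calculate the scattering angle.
22.00°

First find the wavelength shift:
Δλ = λ' - λ = 28.1767 - 28.0 = 0.1767 pm

Using Δλ = λ_C(1 - cos θ), with λ_C = h/(m_e·c) ≈ 2.42631024 pm:
cos θ = 1 - Δλ/λ_C
cos θ = 1 - 0.1767/2.42631024
cos θ = 0.927173

θ = arccos(0.927173)
θ = 22.00°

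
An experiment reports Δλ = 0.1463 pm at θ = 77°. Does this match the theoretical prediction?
No, inconsistent

Calculate the expected shift for θ = 77°:

Δλ_expected = λ_C(1 - cos(77°))
Δλ_expected = 2.4263 × (1 - cos(77°))
Δλ_expected = 2.4263 × 0.7750
Δλ_expected = 1.8805 pm

Given shift: 0.1463 pm
Expected shift: 1.8805 pm
Difference: 1.7342 pm

The values do not match. The given shift corresponds to θ ≈ 20.0°, not 77°.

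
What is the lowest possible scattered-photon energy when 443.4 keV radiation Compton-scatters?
162.0955 keV (at θ = 180°)

The scattered photon has minimum energy when its wavelength is maximum, i.e., when the Compton shift Δλ = λ_C(1 − cos θ) is maximum. This occurs at θ = 180° (backscattering), giving Δλ_max = 2λ_C = 4.8526 pm.

Initial wavelength: λ₀ = hc/E₀ = 2.7962 pm
Maximum final wavelength: λ'_max = λ₀ + 2λ_C = 2.7962 + 4.8526 = 7.6488 pm
Minimum final energy: E'_min = hc/λ'_max = 162.0955 keV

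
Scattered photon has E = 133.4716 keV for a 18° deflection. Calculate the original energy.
135.2000 keV

Convert final energy to wavelength (hc ≈ 1239.842 keV·pm):
λ' = hc/E' = 1239.842 / 133.4716 = 9.2892 pm

Calculate the Compton shift:
Δλ = λ_C(1 - cos(18°))
Δλ = 2.4263 × (1 - cos(18°))
Δλ = 0.1188 pm

Initial wavelength:
λ = λ' - Δλ = 9.2892 - 0.1188 = 9.1704 pm

Initial energy:
E = hc/λ = 1239.842 / 9.1704 = 135.2000 keV

(Intermediate values are shown rounded; full precision is carried through to the final answer.)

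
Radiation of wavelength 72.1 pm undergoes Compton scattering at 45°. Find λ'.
72.8106 pm

Using the Compton formula: λ' = λ + λ_C(1 − cos θ)

For θ = 45°, cos θ = √2/2 (exact) ≈ 0.7071, so:
1 − cos 45° = 1 − (√2/2) ≈ 0.2929

Δλ = λ_C × 0.2929 = 2.4263 × 0.2929 = 0.7106 pm

λ' = 72.1 + 0.7106 = 72.8106 pm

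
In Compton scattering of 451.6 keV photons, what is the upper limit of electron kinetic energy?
288.4213 keV

Maximum energy transfer occurs at θ = 180° (backscattering).

Initial photon: E₀ = 451.6 keV → λ₀ = 2.7454 pm

Maximum Compton shift (at 180°):
Δλ_max = 2λ_C = 2 × 2.4263 = 4.8526 pm

Final wavelength:
λ' = 2.7454 + 4.8526 = 7.5981 pm

Minimum photon energy (maximum energy to electron):
E'_min = hc/λ' = 163.1787 keV

Maximum electron kinetic energy:
K_max = E₀ - E'_min = 451.6000 - 163.1787 = 288.4213 keV

(Intermediate values are shown rounded; full precision is carried through to the final answer.)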